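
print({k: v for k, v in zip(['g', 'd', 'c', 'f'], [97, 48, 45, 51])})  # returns {'g': 97, 'd': 48, 'c': 45, 'f': 51}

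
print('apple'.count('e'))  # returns 1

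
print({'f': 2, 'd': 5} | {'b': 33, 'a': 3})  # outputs {'f': 2, 'd': 5, 'b': 33, 'a': 3}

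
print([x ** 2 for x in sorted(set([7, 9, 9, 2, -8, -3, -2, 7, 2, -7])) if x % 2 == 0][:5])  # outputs [64, 4, 4]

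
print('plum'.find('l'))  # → 1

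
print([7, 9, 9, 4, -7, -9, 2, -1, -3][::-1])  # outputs [-3, -1, 2, -9, -7, 4, 9, 9, 7]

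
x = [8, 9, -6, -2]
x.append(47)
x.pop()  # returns 47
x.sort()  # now [-6, -2, 8, 9]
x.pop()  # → 9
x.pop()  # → 8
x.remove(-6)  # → [-2]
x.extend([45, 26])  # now [-2, 45, 26]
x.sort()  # [-2, 26, 45]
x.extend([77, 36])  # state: [-2, 26, 45, 77, 36]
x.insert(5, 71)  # [-2, 26, 45, 77, 36, 71]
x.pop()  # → 71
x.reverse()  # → [36, 77, 45, 26, -2]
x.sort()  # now [-2, 26, 36, 45, 77]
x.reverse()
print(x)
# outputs [77, 45, 36, 26, -2]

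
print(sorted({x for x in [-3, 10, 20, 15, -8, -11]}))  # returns [-11, -8, -3, 10, 15, 20]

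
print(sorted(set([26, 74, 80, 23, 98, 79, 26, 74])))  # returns [23, 26, 74, 79, 80, 98]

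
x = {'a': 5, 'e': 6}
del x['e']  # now {'a': 5}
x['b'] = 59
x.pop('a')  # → 5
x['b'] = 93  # {'b': 93}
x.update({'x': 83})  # {'b': 93, 'x': 83}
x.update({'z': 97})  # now {'b': 93, 'x': 83, 'z': 97}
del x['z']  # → {'b': 93, 'x': 83}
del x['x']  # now {'b': 93}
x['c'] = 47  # {'b': 93, 'c': 47}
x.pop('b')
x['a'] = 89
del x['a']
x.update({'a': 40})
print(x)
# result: {'c': 47, 'a': 40}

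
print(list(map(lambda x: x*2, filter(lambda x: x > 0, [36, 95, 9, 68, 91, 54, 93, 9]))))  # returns [72, 190, 18, 136, 182, 108, 186, 18]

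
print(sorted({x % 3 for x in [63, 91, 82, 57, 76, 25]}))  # [0, 1]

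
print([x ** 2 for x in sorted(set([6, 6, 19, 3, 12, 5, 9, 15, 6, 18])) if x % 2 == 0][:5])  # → [36, 144, 324]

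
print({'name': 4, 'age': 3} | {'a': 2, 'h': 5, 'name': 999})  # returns {'name': 999, 'age': 3, 'a': 2, 'h': 5}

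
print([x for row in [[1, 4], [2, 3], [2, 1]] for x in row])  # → [1, 4, 2, 3, 2, 1]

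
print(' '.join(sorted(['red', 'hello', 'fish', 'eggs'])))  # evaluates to eggs fish hello red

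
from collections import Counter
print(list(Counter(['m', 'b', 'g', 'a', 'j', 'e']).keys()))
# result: ['m', 'b', 'g', 'a', 'j', 'e']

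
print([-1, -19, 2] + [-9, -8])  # [-1, -19, 2, -9, -8]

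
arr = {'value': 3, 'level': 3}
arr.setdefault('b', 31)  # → 31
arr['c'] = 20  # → {'value': 3, 'level': 3, 'b': 31, 'c': 20}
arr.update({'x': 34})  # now {'value': 3, 'level': 3, 'b': 31, 'c': 20, 'x': 34}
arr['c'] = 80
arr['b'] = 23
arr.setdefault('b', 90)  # 23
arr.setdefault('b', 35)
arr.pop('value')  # 3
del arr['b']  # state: {'level': 3, 'c': 80, 'x': 34}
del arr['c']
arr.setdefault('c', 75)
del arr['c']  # {'level': 3, 'x': 34}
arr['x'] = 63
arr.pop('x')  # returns 63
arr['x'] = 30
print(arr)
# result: {'level': 3, 'x': 30}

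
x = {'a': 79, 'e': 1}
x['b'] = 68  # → {'a': 79, 'e': 1, 'b': 68}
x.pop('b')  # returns 68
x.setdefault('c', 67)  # 67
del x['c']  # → {'a': 79, 'e': 1}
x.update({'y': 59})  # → {'a': 79, 'e': 1, 'y': 59}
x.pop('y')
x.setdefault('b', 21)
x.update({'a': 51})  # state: {'a': 51, 'e': 1, 'b': 21}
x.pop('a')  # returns 51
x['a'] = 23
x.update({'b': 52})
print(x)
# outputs {'e': 1, 'b': 52, 'a': 23}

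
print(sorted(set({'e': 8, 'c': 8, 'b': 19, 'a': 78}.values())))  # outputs [8, 19, 78]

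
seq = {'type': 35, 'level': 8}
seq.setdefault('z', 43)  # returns 43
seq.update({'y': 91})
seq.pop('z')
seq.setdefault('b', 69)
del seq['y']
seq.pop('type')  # 35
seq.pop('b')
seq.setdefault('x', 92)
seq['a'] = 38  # {'level': 8, 'x': 92, 'a': 38}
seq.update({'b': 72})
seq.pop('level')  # 8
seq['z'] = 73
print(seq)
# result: {'x': 92, 'a': 38, 'b': 72, 'z': 73}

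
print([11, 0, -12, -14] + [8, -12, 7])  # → [11, 0, -12, -14, 8, -12, 7]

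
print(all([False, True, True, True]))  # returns False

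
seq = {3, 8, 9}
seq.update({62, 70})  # {3, 8, 9, 62, 70}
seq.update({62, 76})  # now {3, 8, 9, 62, 70, 76}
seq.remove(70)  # {3, 8, 9, 62, 76}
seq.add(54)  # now {3, 8, 9, 54, 62, 76}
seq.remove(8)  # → {3, 9, 54, 62, 76}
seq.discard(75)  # {3, 9, 54, 62, 76}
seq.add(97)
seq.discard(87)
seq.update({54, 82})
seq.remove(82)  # {3, 9, 54, 62, 76, 97}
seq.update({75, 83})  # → {3, 9, 54, 62, 75, 76, 83, 97}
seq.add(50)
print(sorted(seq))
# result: [3, 9, 50, 54, 62, 75, 76, 83, 97]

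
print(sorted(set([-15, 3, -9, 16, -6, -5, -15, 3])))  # [-15, -9, -6, -5, 3, 16]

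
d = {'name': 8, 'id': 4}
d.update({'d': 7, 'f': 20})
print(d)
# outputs {'name': 8, 'id': 4, 'd': 7, 'f': 20}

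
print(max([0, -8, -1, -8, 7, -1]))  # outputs 7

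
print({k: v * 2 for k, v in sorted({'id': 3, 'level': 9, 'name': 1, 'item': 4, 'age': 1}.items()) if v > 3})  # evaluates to {'item': 8, 'level': 18}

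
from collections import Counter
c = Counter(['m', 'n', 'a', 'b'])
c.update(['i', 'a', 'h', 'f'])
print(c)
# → Counter({'a': 2, 'm': 1, 'n': 1, 'b': 1, 'i': 1, 'h': 1, 'f': 1})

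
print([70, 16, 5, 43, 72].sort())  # None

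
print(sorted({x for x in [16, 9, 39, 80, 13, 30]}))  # [9, 13, 16, 30, 39, 80]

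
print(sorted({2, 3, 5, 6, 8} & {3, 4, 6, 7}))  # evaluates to [3, 6]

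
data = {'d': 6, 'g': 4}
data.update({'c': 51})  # {'d': 6, 'g': 4, 'c': 51}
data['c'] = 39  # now {'d': 6, 'g': 4, 'c': 39}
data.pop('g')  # 4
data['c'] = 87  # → {'d': 6, 'c': 87}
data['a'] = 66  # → {'d': 6, 'c': 87, 'a': 66}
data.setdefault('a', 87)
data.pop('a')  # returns 66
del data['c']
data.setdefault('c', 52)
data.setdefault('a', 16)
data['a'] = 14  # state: {'d': 6, 'c': 52, 'a': 14}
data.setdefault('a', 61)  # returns 14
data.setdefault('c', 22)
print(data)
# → {'d': 6, 'c': 52, 'a': 14}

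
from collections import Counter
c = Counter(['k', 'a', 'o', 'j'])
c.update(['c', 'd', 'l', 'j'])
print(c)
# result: Counter({'j': 2, 'k': 1, 'a': 1, 'o': 1, 'c': 1, 'd': 1, 'l': 1})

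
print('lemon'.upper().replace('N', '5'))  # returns LEMO5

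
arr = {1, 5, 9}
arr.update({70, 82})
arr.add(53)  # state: {1, 5, 9, 53, 70, 82}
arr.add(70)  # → {1, 5, 9, 53, 70, 82}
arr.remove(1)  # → {5, 9, 53, 70, 82}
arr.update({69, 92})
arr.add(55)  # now {5, 9, 53, 55, 69, 70, 82, 92}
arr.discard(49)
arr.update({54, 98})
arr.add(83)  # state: {5, 9, 53, 54, 55, 69, 70, 82, 83, 92, 98}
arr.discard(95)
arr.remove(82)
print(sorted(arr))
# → [5, 9, 53, 54, 55, 69, 70, 83, 92, 98]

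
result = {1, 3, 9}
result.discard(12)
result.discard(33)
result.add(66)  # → {1, 3, 9, 66}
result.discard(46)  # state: {1, 3, 9, 66}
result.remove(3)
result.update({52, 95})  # {1, 9, 52, 66, 95}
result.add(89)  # {1, 9, 52, 66, 89, 95}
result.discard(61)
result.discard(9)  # {1, 52, 66, 89, 95}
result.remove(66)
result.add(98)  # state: {1, 52, 89, 95, 98}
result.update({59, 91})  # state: {1, 52, 59, 89, 91, 95, 98}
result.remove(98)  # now {1, 52, 59, 89, 91, 95}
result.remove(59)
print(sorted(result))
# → [1, 52, 89, 91, 95]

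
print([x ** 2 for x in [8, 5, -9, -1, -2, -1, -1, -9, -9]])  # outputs [64, 25, 81, 1, 4, 1, 1, 81, 81]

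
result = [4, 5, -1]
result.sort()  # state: [-1, 4, 5]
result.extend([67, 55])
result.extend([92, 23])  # [-1, 4, 5, 67, 55, 92, 23]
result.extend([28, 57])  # [-1, 4, 5, 67, 55, 92, 23, 28, 57]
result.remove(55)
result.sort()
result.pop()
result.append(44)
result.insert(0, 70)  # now [70, -1, 4, 5, 23, 28, 57, 67, 44]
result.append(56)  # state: [70, -1, 4, 5, 23, 28, 57, 67, 44, 56]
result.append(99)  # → [70, -1, 4, 5, 23, 28, 57, 67, 44, 56, 99]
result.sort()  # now [-1, 4, 5, 23, 28, 44, 56, 57, 67, 70, 99]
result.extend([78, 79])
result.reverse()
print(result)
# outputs [79, 78, 99, 70, 67, 57, 56, 44, 28, 23, 5, 4, -1]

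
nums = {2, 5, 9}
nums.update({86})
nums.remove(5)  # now {2, 9, 86}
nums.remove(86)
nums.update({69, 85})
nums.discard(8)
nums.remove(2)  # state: {9, 69, 85}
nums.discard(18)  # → {9, 69, 85}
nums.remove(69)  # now {9, 85}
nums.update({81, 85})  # {9, 81, 85}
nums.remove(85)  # {9, 81}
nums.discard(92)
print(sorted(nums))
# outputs [9, 81]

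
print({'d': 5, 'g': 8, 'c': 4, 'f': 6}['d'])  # 5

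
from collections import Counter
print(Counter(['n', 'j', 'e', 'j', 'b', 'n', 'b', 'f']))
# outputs Counter({'n': 2, 'j': 2, 'b': 2, 'e': 1, 'f': 1})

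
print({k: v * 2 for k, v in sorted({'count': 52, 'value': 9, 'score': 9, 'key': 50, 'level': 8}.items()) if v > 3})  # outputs {'count': 104, 'key': 100, 'level': 16, 'score': 18, 'value': 18}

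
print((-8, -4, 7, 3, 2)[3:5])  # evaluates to (3, 2)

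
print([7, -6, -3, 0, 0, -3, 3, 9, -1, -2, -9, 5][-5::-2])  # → [9, -3, 0, -6]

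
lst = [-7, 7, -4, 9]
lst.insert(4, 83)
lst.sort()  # [-7, -4, 7, 9, 83]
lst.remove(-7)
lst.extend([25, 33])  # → [-4, 7, 9, 83, 25, 33]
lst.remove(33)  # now [-4, 7, 9, 83, 25]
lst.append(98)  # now [-4, 7, 9, 83, 25, 98]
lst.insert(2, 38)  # [-4, 7, 38, 9, 83, 25, 98]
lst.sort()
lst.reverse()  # [98, 83, 38, 25, 9, 7, -4]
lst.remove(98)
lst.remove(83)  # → [38, 25, 9, 7, -4]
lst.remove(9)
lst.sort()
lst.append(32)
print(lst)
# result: [-4, 7, 25, 38, 32]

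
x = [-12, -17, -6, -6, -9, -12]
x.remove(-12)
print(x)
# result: [-17, -6, -6, -9, -12]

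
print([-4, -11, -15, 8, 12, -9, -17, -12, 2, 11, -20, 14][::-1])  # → [14, -20, 11, 2, -12, -17, -9, 12, 8, -15, -11, -4]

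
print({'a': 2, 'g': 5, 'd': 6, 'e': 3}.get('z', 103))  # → 103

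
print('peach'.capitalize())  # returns Peach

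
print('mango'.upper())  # MANGO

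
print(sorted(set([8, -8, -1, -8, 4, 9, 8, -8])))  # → [-8, -1, 4, 8, 9]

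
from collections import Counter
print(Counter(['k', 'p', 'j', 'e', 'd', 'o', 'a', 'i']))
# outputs Counter({'k': 1, 'p': 1, 'j': 1, 'e': 1, 'd': 1, 'o': 1, 'a': 1, 'i': 1})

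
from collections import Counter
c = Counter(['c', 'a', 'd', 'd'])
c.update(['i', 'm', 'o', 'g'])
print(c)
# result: Counter({'d': 2, 'c': 1, 'a': 1, 'i': 1, 'm': 1, 'o': 1, 'g': 1})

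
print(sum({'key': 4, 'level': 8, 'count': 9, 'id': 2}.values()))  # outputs 23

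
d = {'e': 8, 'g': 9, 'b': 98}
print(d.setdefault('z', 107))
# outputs 107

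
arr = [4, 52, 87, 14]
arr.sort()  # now [4, 14, 52, 87]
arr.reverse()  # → [87, 52, 14, 4]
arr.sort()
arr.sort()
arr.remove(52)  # [4, 14, 87]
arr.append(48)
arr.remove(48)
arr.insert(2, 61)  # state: [4, 14, 61, 87]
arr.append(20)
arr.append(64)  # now [4, 14, 61, 87, 20, 64]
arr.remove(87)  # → [4, 14, 61, 20, 64]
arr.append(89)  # [4, 14, 61, 20, 64, 89]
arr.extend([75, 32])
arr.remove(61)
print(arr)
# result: [4, 14, 20, 64, 89, 75, 32]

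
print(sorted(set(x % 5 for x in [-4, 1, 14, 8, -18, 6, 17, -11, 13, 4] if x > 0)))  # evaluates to [1, 2, 3, 4]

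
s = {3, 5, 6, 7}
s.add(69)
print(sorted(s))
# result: [3, 5, 6, 7, 69]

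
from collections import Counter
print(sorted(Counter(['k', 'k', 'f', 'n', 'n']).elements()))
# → ['f', 'k', 'k', 'n', 'n']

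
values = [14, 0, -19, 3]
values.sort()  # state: [-19, 0, 3, 14]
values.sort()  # [-19, 0, 3, 14]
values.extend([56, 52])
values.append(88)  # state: [-19, 0, 3, 14, 56, 52, 88]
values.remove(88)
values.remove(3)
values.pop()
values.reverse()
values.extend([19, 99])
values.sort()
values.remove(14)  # [-19, 0, 19, 56, 99]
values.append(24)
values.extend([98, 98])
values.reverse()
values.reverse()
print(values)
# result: [-19, 0, 19, 56, 99, 24, 98, 98]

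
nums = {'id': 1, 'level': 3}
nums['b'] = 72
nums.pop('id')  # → 1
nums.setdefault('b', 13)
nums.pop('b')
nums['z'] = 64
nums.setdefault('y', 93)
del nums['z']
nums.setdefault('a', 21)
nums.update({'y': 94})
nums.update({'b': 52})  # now {'level': 3, 'y': 94, 'a': 21, 'b': 52}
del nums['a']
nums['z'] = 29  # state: {'level': 3, 'y': 94, 'b': 52, 'z': 29}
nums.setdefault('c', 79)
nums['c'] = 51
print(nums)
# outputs {'level': 3, 'y': 94, 'b': 52, 'z': 29, 'c': 51}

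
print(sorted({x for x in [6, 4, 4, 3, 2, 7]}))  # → [2, 3, 4, 6, 7]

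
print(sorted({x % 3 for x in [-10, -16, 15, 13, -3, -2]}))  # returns [0, 1, 2]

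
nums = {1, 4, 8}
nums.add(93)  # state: {1, 4, 8, 93}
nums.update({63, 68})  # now {1, 4, 8, 63, 68, 93}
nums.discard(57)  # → {1, 4, 8, 63, 68, 93}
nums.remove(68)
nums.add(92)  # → {1, 4, 8, 63, 92, 93}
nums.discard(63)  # {1, 4, 8, 92, 93}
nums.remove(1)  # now {4, 8, 92, 93}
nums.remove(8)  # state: {4, 92, 93}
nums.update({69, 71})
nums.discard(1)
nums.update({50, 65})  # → {4, 50, 65, 69, 71, 92, 93}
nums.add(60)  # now {4, 50, 60, 65, 69, 71, 92, 93}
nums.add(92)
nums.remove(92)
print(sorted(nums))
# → [4, 50, 60, 65, 69, 71, 93]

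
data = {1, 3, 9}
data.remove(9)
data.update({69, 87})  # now {1, 3, 69, 87}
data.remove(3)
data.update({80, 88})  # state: {1, 69, 80, 87, 88}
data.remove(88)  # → {1, 69, 80, 87}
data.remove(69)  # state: {1, 80, 87}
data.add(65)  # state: {1, 65, 80, 87}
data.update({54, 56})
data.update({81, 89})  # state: {1, 54, 56, 65, 80, 81, 87, 89}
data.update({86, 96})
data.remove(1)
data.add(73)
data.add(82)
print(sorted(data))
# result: [54, 56, 65, 73, 80, 81, 82, 86, 87, 89, 96]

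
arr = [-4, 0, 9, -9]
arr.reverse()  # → [-9, 9, 0, -4]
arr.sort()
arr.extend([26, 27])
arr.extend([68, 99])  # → [-9, -4, 0, 9, 26, 27, 68, 99]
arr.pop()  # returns 99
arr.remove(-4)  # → [-9, 0, 9, 26, 27, 68]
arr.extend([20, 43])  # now [-9, 0, 9, 26, 27, 68, 20, 43]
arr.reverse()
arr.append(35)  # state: [43, 20, 68, 27, 26, 9, 0, -9, 35]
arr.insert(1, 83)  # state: [43, 83, 20, 68, 27, 26, 9, 0, -9, 35]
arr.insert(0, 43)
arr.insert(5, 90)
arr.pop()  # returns 35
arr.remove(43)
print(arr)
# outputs [43, 83, 20, 68, 90, 27, 26, 9, 0, -9]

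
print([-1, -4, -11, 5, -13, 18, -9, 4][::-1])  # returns [4, -9, 18, -13, 5, -11, -4, -1]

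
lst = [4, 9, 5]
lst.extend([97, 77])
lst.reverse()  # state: [77, 97, 5, 9, 4]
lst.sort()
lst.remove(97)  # [4, 5, 9, 77]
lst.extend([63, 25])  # [4, 5, 9, 77, 63, 25]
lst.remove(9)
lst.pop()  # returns 25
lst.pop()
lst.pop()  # 77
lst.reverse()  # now [5, 4]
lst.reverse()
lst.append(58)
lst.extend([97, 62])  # [4, 5, 58, 97, 62]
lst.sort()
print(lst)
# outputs [4, 5, 58, 62, 97]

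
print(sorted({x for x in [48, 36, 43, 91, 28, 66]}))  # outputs [28, 36, 43, 48, 66, 91]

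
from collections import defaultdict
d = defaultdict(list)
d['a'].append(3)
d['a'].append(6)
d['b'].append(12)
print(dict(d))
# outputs {'a': [3, 6], 'b': [12]}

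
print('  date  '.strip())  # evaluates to date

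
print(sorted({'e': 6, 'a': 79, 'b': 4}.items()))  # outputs [('a', 79), ('b', 4), ('e', 6)]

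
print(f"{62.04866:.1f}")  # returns 62.0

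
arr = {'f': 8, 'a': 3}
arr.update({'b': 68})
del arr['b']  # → {'f': 8, 'a': 3}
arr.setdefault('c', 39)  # 39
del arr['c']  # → {'f': 8, 'a': 3}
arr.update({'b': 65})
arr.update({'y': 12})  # {'f': 8, 'a': 3, 'b': 65, 'y': 12}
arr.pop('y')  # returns 12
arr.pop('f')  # 8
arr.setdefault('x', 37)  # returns 37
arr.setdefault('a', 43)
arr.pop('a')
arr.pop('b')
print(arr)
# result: {'x': 37}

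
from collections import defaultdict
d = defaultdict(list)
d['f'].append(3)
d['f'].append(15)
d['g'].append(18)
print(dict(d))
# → {'f': [3, 15], 'g': [18]}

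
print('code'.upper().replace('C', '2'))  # 2ODE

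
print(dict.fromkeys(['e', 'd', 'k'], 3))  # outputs {'e': 3, 'd': 3, 'k': 3}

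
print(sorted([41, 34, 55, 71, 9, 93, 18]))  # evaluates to [9, 18, 34, 41, 55, 71, 93]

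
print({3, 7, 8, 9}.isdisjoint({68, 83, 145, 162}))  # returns True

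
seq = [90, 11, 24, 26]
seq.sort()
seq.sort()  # [11, 24, 26, 90]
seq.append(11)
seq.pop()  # 11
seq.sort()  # [11, 24, 26, 90]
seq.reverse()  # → [90, 26, 24, 11]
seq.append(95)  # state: [90, 26, 24, 11, 95]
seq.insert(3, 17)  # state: [90, 26, 24, 17, 11, 95]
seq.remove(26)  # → [90, 24, 17, 11, 95]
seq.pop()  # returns 95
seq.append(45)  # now [90, 24, 17, 11, 45]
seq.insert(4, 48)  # [90, 24, 17, 11, 48, 45]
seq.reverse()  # [45, 48, 11, 17, 24, 90]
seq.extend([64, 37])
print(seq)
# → [45, 48, 11, 17, 24, 90, 64, 37]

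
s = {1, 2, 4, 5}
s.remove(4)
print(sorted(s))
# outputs [1, 2, 5]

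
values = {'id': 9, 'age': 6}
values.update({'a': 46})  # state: {'id': 9, 'age': 6, 'a': 46}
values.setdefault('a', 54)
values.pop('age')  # 6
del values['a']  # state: {'id': 9}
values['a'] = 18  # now {'id': 9, 'a': 18}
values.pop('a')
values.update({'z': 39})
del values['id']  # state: {'z': 39}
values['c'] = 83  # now {'z': 39, 'c': 83}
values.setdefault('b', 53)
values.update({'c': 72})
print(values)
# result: {'z': 39, 'c': 72, 'b': 53}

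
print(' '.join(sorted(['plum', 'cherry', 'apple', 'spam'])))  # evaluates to apple cherry plum spam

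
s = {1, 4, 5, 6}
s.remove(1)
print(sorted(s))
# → [4, 5, 6]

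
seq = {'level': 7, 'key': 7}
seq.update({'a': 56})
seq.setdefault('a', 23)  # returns 56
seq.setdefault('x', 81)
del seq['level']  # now {'key': 7, 'a': 56, 'x': 81}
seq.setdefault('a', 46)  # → 56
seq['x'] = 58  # {'key': 7, 'a': 56, 'x': 58}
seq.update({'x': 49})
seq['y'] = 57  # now {'key': 7, 'a': 56, 'x': 49, 'y': 57}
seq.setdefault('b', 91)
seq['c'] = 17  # {'key': 7, 'a': 56, 'x': 49, 'y': 57, 'b': 91, 'c': 17}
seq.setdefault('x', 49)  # 49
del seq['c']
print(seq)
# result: {'key': 7, 'a': 56, 'x': 49, 'y': 57, 'b': 91}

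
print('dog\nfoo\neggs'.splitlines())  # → ['dog', 'foo', 'eggs']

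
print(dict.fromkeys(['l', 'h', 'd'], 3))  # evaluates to {'l': 3, 'h': 3, 'd': 3}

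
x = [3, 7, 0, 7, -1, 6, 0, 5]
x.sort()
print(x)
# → [-1, 0, 0, 3, 5, 6, 7, 7]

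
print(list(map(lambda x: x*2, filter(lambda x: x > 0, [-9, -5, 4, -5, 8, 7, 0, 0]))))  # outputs [8, 16, 14]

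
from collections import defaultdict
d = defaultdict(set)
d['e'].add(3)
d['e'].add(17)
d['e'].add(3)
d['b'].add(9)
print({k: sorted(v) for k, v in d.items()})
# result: {'e': [3, 17], 'b': [9]}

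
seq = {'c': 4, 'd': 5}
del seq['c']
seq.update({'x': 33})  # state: {'d': 5, 'x': 33}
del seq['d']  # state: {'x': 33}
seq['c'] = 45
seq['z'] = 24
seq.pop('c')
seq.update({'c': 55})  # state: {'x': 33, 'z': 24, 'c': 55}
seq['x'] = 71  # {'x': 71, 'z': 24, 'c': 55}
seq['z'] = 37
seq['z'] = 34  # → {'x': 71, 'z': 34, 'c': 55}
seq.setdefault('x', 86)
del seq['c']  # {'x': 71, 'z': 34}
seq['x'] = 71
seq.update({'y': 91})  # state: {'x': 71, 'z': 34, 'y': 91}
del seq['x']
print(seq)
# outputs {'z': 34, 'y': 91}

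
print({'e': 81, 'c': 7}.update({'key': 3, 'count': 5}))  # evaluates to None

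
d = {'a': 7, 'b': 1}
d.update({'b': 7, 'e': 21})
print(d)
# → {'a': 7, 'b': 7, 'e': 21}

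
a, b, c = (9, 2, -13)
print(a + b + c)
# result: -2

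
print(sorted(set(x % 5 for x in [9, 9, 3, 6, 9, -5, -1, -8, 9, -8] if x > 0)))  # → [1, 3, 4]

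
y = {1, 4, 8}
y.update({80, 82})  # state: {1, 4, 8, 80, 82}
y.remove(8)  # {1, 4, 80, 82}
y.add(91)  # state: {1, 4, 80, 82, 91}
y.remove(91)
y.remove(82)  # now {1, 4, 80}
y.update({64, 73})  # {1, 4, 64, 73, 80}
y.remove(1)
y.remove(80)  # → {4, 64, 73}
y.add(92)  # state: {4, 64, 73, 92}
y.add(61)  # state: {4, 61, 64, 73, 92}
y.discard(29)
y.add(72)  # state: {4, 61, 64, 72, 73, 92}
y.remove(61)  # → {4, 64, 72, 73, 92}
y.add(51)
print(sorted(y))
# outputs [4, 51, 64, 72, 73, 92]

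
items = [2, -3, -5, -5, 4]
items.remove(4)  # [2, -3, -5, -5]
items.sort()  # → [-5, -5, -3, 2]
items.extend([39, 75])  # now [-5, -5, -3, 2, 39, 75]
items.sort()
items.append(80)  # [-5, -5, -3, 2, 39, 75, 80]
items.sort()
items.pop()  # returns 80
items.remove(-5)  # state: [-5, -3, 2, 39, 75]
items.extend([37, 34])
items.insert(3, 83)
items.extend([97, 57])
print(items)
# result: [-5, -3, 2, 83, 39, 75, 37, 34, 97, 57]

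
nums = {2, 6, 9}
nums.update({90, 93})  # {2, 6, 9, 90, 93}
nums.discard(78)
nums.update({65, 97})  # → {2, 6, 9, 65, 90, 93, 97}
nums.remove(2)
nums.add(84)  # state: {6, 9, 65, 84, 90, 93, 97}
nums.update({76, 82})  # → {6, 9, 65, 76, 82, 84, 90, 93, 97}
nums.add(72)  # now {6, 9, 65, 72, 76, 82, 84, 90, 93, 97}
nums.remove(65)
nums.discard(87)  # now {6, 9, 72, 76, 82, 84, 90, 93, 97}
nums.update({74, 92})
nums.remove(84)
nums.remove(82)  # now {6, 9, 72, 74, 76, 90, 92, 93, 97}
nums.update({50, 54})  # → {6, 9, 50, 54, 72, 74, 76, 90, 92, 93, 97}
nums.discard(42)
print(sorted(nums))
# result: [6, 9, 50, 54, 72, 74, 76, 90, 92, 93, 97]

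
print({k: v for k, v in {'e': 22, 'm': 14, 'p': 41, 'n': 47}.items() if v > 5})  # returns {'e': 22, 'm': 14, 'p': 41, 'n': 47}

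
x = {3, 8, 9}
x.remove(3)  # {8, 9}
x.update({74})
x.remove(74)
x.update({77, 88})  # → {8, 9, 77, 88}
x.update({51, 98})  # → {8, 9, 51, 77, 88, 98}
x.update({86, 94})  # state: {8, 9, 51, 77, 86, 88, 94, 98}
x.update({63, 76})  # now {8, 9, 51, 63, 76, 77, 86, 88, 94, 98}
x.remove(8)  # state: {9, 51, 63, 76, 77, 86, 88, 94, 98}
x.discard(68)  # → {9, 51, 63, 76, 77, 86, 88, 94, 98}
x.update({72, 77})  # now {9, 51, 63, 72, 76, 77, 86, 88, 94, 98}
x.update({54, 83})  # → {9, 51, 54, 63, 72, 76, 77, 83, 86, 88, 94, 98}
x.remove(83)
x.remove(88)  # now {9, 51, 54, 63, 72, 76, 77, 86, 94, 98}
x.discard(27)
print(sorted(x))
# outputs [9, 51, 54, 63, 72, 76, 77, 86, 94, 98]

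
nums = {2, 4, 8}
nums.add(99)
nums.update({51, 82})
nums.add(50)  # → {2, 4, 8, 50, 51, 82, 99}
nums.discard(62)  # {2, 4, 8, 50, 51, 82, 99}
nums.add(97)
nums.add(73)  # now {2, 4, 8, 50, 51, 73, 82, 97, 99}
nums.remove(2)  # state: {4, 8, 50, 51, 73, 82, 97, 99}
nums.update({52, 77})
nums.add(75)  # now {4, 8, 50, 51, 52, 73, 75, 77, 82, 97, 99}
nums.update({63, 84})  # {4, 8, 50, 51, 52, 63, 73, 75, 77, 82, 84, 97, 99}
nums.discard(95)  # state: {4, 8, 50, 51, 52, 63, 73, 75, 77, 82, 84, 97, 99}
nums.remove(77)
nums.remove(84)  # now {4, 8, 50, 51, 52, 63, 73, 75, 82, 97, 99}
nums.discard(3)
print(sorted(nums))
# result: [4, 8, 50, 51, 52, 63, 73, 75, 82, 97, 99]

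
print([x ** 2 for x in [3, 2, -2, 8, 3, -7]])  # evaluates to [9, 4, 4, 64, 9, 49]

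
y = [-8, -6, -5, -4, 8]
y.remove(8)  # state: [-8, -6, -5, -4]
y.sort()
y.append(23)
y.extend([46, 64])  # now [-8, -6, -5, -4, 23, 46, 64]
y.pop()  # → 64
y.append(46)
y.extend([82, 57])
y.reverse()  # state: [57, 82, 46, 46, 23, -4, -5, -6, -8]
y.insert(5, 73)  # [57, 82, 46, 46, 23, 73, -4, -5, -6, -8]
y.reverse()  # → [-8, -6, -5, -4, 73, 23, 46, 46, 82, 57]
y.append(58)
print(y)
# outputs [-8, -6, -5, -4, 73, 23, 46, 46, 82, 57, 58]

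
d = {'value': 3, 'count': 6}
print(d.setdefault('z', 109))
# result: 109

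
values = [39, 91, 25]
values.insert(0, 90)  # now [90, 39, 91, 25]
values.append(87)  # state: [90, 39, 91, 25, 87]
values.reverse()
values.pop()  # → 90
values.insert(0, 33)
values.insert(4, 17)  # [33, 87, 25, 91, 17, 39]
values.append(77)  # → [33, 87, 25, 91, 17, 39, 77]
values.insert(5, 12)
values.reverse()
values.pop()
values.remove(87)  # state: [77, 39, 12, 17, 91, 25]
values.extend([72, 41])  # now [77, 39, 12, 17, 91, 25, 72, 41]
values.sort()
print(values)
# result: [12, 17, 25, 39, 41, 72, 77, 91]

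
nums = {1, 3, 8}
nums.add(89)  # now {1, 3, 8, 89}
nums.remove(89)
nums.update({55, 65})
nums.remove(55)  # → {1, 3, 8, 65}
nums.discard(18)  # {1, 3, 8, 65}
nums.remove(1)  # {3, 8, 65}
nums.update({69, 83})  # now {3, 8, 65, 69, 83}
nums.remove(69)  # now {3, 8, 65, 83}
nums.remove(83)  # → {3, 8, 65}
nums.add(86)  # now {3, 8, 65, 86}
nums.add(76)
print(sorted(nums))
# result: [3, 8, 65, 76, 86]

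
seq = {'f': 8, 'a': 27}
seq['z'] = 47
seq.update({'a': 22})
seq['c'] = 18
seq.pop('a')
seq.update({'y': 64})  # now {'f': 8, 'z': 47, 'c': 18, 'y': 64}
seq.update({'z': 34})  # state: {'f': 8, 'z': 34, 'c': 18, 'y': 64}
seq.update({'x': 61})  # {'f': 8, 'z': 34, 'c': 18, 'y': 64, 'x': 61}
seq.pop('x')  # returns 61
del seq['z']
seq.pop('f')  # 8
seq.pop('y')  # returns 64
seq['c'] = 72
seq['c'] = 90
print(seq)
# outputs {'c': 90}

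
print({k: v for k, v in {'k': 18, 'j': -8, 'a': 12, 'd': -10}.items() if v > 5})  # {'k': 18, 'a': 12}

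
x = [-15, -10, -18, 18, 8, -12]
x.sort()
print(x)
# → [-18, -15, -12, -10, 8, 18]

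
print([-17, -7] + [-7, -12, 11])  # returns [-17, -7, -7, -12, 11]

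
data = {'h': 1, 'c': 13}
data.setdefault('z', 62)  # 62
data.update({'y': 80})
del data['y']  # {'h': 1, 'c': 13, 'z': 62}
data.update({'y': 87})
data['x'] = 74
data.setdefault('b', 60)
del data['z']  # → {'h': 1, 'c': 13, 'y': 87, 'x': 74, 'b': 60}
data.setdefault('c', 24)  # 13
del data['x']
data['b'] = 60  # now {'h': 1, 'c': 13, 'y': 87, 'b': 60}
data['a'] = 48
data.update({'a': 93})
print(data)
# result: {'h': 1, 'c': 13, 'y': 87, 'b': 60, 'a': 93}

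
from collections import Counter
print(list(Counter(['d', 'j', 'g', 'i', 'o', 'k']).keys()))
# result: ['d', 'j', 'g', 'i', 'o', 'k']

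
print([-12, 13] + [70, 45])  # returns [-12, 13, 70, 45]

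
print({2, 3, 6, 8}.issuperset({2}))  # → True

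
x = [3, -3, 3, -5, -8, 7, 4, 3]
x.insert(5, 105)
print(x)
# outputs [3, -3, 3, -5, -8, 105, 7, 4, 3]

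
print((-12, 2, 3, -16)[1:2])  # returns (2,)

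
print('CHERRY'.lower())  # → cherry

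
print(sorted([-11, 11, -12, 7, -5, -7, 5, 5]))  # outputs [-12, -11, -7, -5, 5, 5, 7, 11]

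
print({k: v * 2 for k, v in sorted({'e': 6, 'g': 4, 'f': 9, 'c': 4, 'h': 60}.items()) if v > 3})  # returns {'c': 8, 'e': 12, 'f': 18, 'g': 8, 'h': 120}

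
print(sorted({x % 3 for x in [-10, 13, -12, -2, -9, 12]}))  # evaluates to [0, 1, 2]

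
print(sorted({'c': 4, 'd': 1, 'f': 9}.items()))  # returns [('c', 4), ('d', 1), ('f', 9)]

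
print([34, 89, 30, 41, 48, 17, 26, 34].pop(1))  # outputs 89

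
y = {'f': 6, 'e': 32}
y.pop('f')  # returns 6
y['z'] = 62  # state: {'e': 32, 'z': 62}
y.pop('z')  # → 62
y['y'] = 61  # {'e': 32, 'y': 61}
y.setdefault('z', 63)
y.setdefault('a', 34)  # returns 34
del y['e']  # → {'y': 61, 'z': 63, 'a': 34}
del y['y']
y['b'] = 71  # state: {'z': 63, 'a': 34, 'b': 71}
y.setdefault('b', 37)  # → 71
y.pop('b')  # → 71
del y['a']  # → {'z': 63}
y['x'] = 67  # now {'z': 63, 'x': 67}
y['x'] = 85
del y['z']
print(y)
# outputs {'x': 85}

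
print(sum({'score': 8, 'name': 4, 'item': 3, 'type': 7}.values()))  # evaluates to 22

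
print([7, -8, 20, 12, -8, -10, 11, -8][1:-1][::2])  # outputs [-8, 12, -10]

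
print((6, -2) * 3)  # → (6, -2, 6, -2, 6, -2)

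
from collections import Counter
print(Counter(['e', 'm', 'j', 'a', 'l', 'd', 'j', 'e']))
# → Counter({'e': 2, 'j': 2, 'm': 1, 'a': 1, 'l': 1, 'd': 1})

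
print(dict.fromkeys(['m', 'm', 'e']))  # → {'m': None, 'e': None}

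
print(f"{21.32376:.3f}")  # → 21.324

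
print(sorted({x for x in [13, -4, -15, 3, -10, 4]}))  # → [-15, -10, -4, 3, 4, 13]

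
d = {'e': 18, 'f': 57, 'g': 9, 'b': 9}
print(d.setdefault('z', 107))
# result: 107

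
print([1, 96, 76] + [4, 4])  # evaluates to [1, 96, 76, 4, 4]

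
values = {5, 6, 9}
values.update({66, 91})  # {5, 6, 9, 66, 91}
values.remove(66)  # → {5, 6, 9, 91}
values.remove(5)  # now {6, 9, 91}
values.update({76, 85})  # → {6, 9, 76, 85, 91}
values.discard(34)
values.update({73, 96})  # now {6, 9, 73, 76, 85, 91, 96}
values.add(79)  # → {6, 9, 73, 76, 79, 85, 91, 96}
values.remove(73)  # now {6, 9, 76, 79, 85, 91, 96}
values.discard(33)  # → {6, 9, 76, 79, 85, 91, 96}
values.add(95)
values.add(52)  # {6, 9, 52, 76, 79, 85, 91, 95, 96}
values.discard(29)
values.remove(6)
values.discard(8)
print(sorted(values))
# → [9, 52, 76, 79, 85, 91, 95, 96]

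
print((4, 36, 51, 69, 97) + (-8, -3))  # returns (4, 36, 51, 69, 97, -8, -3)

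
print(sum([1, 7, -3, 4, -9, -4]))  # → -4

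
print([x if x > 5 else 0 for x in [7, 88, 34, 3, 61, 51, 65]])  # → [7, 88, 34, 0, 61, 51, 65]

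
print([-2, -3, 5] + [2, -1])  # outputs [-2, -3, 5, 2, -1]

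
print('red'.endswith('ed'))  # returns True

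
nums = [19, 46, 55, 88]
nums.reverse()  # [88, 55, 46, 19]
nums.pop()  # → 19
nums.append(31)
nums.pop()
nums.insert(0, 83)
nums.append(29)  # [83, 88, 55, 46, 29]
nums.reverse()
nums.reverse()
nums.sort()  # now [29, 46, 55, 83, 88]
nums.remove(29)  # [46, 55, 83, 88]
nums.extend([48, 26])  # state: [46, 55, 83, 88, 48, 26]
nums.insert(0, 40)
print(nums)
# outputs [40, 46, 55, 83, 88, 48, 26]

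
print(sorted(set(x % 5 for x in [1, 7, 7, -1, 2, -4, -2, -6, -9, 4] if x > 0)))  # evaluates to [1, 2, 4]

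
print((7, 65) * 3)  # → (7, 65, 7, 65, 7, 65)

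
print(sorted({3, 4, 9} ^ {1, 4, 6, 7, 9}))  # [1, 3, 6, 7]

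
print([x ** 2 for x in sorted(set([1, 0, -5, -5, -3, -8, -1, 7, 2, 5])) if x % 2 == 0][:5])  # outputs [64, 0, 4]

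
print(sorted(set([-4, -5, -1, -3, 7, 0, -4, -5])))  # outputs [-5, -4, -3, -1, 0, 7]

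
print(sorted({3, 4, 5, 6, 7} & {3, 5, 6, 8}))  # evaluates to [3, 5, 6]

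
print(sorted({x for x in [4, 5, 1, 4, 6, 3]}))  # [1, 3, 4, 5, 6]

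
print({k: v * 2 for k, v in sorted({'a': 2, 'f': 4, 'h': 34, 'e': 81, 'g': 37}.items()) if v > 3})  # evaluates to {'e': 162, 'f': 8, 'g': 74, 'h': 68}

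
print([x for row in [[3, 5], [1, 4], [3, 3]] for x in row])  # [3, 5, 1, 4, 3, 3]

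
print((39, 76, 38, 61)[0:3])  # (39, 76, 38)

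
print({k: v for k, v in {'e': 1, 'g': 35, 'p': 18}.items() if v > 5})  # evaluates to {'g': 35, 'p': 18}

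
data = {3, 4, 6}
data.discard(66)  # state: {3, 4, 6}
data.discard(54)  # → {3, 4, 6}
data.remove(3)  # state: {4, 6}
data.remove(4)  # {6}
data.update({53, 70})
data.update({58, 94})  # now {6, 53, 58, 70, 94}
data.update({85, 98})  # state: {6, 53, 58, 70, 85, 94, 98}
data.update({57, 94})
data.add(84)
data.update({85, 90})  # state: {6, 53, 57, 58, 70, 84, 85, 90, 94, 98}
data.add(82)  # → {6, 53, 57, 58, 70, 82, 84, 85, 90, 94, 98}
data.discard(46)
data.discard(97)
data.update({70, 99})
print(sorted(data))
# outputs [6, 53, 57, 58, 70, 82, 84, 85, 90, 94, 98, 99]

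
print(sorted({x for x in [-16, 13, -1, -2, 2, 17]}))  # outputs [-16, -2, -1, 2, 13, 17]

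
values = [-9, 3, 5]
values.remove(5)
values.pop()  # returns 3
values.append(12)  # [-9, 12]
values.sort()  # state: [-9, 12]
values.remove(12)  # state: [-9]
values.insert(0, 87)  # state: [87, -9]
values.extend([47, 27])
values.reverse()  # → [27, 47, -9, 87]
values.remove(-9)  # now [27, 47, 87]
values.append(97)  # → [27, 47, 87, 97]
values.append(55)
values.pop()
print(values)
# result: [27, 47, 87, 97]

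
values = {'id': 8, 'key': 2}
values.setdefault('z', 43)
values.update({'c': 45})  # {'id': 8, 'key': 2, 'z': 43, 'c': 45}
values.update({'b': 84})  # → {'id': 8, 'key': 2, 'z': 43, 'c': 45, 'b': 84}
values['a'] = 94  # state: {'id': 8, 'key': 2, 'z': 43, 'c': 45, 'b': 84, 'a': 94}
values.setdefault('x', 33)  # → 33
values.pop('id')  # 8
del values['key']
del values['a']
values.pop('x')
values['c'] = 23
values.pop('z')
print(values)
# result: {'c': 23, 'b': 84}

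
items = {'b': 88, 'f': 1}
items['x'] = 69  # {'b': 88, 'f': 1, 'x': 69}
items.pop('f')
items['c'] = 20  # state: {'b': 88, 'x': 69, 'c': 20}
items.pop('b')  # 88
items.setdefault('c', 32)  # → 20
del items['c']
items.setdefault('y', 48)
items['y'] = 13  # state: {'x': 69, 'y': 13}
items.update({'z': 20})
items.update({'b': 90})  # {'x': 69, 'y': 13, 'z': 20, 'b': 90}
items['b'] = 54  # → {'x': 69, 'y': 13, 'z': 20, 'b': 54}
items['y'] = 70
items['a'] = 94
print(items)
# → {'x': 69, 'y': 70, 'z': 20, 'b': 54, 'a': 94}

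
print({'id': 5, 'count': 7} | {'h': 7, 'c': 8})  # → {'id': 5, 'count': 7, 'h': 7, 'c': 8}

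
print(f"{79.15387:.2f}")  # 79.15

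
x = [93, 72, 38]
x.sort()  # [38, 72, 93]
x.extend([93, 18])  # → [38, 72, 93, 93, 18]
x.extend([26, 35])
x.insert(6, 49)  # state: [38, 72, 93, 93, 18, 26, 49, 35]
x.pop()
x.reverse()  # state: [49, 26, 18, 93, 93, 72, 38]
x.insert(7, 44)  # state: [49, 26, 18, 93, 93, 72, 38, 44]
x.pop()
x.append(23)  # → [49, 26, 18, 93, 93, 72, 38, 23]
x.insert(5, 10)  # [49, 26, 18, 93, 93, 10, 72, 38, 23]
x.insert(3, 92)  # [49, 26, 18, 92, 93, 93, 10, 72, 38, 23]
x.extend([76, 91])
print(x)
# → [49, 26, 18, 92, 93, 93, 10, 72, 38, 23, 76, 91]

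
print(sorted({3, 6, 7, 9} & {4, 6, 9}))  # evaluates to [6, 9]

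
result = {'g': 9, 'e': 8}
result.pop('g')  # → 9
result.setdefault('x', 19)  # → 19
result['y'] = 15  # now {'e': 8, 'x': 19, 'y': 15}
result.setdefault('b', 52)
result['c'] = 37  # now {'e': 8, 'x': 19, 'y': 15, 'b': 52, 'c': 37}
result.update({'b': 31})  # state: {'e': 8, 'x': 19, 'y': 15, 'b': 31, 'c': 37}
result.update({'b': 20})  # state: {'e': 8, 'x': 19, 'y': 15, 'b': 20, 'c': 37}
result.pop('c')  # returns 37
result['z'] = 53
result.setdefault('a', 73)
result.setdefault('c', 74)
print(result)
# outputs {'e': 8, 'x': 19, 'y': 15, 'b': 20, 'z': 53, 'a': 73, 'c': 74}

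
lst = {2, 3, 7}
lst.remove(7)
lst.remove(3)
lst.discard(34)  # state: {2}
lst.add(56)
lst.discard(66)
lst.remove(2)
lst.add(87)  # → {56, 87}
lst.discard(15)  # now {56, 87}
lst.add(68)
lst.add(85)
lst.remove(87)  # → {56, 68, 85}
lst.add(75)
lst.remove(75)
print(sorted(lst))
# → [56, 68, 85]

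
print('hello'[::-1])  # olleh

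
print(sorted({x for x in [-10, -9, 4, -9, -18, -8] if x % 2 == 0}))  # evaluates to [-18, -10, -8, 4]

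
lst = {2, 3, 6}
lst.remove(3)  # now {2, 6}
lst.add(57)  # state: {2, 6, 57}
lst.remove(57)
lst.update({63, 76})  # {2, 6, 63, 76}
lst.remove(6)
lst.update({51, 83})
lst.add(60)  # {2, 51, 60, 63, 76, 83}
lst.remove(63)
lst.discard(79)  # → {2, 51, 60, 76, 83}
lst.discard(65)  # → {2, 51, 60, 76, 83}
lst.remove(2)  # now {51, 60, 76, 83}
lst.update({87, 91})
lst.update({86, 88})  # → {51, 60, 76, 83, 86, 87, 88, 91}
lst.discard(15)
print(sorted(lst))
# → [51, 60, 76, 83, 86, 87, 88, 91]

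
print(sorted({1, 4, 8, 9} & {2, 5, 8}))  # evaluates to [8]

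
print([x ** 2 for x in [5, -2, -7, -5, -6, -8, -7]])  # [25, 4, 49, 25, 36, 64, 49]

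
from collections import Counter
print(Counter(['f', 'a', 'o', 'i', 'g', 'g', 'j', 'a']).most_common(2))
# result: [('a', 2), ('g', 2)]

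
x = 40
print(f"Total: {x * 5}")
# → Total: 200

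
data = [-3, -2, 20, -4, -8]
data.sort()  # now [-8, -4, -3, -2, 20]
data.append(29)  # [-8, -4, -3, -2, 20, 29]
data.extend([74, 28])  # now [-8, -4, -3, -2, 20, 29, 74, 28]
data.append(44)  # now [-8, -4, -3, -2, 20, 29, 74, 28, 44]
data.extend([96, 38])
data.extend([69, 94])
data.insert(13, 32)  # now [-8, -4, -3, -2, 20, 29, 74, 28, 44, 96, 38, 69, 94, 32]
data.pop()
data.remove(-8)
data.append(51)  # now [-4, -3, -2, 20, 29, 74, 28, 44, 96, 38, 69, 94, 51]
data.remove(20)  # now [-4, -3, -2, 29, 74, 28, 44, 96, 38, 69, 94, 51]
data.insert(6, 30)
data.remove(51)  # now [-4, -3, -2, 29, 74, 28, 30, 44, 96, 38, 69, 94]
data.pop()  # 94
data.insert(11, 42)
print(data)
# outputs [-4, -3, -2, 29, 74, 28, 30, 44, 96, 38, 69, 42]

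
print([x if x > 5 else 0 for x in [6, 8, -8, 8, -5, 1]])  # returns [6, 8, 0, 8, 0, 0]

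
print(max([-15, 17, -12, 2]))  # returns 17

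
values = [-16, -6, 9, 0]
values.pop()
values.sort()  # [-16, -6, 9]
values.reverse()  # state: [9, -6, -16]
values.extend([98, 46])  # [9, -6, -16, 98, 46]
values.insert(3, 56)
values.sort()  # [-16, -6, 9, 46, 56, 98]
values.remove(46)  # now [-16, -6, 9, 56, 98]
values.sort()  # [-16, -6, 9, 56, 98]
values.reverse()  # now [98, 56, 9, -6, -16]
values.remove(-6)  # [98, 56, 9, -16]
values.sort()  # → [-16, 9, 56, 98]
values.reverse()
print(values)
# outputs [98, 56, 9, -16]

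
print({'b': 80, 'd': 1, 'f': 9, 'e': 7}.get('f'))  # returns 9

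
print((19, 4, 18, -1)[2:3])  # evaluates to (18,)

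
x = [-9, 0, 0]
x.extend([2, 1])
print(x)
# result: [-9, 0, 0, 2, 1]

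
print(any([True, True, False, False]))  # True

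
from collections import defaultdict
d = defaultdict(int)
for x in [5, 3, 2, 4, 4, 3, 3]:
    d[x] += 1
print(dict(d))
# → {5: 1, 3: 3, 2: 1, 4: 2}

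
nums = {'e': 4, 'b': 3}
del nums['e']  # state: {'b': 3}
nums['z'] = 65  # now {'b': 3, 'z': 65}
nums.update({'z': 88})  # {'b': 3, 'z': 88}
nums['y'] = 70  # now {'b': 3, 'z': 88, 'y': 70}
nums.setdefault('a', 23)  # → 23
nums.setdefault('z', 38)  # 88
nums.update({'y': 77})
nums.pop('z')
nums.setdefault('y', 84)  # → 77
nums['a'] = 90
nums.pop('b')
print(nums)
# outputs {'y': 77, 'a': 90}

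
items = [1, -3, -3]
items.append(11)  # [1, -3, -3, 11]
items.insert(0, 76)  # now [76, 1, -3, -3, 11]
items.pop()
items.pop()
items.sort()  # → [-3, 1, 76]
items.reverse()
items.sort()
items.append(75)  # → [-3, 1, 76, 75]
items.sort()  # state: [-3, 1, 75, 76]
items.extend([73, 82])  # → [-3, 1, 75, 76, 73, 82]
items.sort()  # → [-3, 1, 73, 75, 76, 82]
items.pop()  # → 82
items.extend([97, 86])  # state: [-3, 1, 73, 75, 76, 97, 86]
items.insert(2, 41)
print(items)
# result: [-3, 1, 41, 73, 75, 76, 97, 86]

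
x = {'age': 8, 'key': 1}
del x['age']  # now {'key': 1}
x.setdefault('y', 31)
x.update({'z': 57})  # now {'key': 1, 'y': 31, 'z': 57}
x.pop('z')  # 57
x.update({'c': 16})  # {'key': 1, 'y': 31, 'c': 16}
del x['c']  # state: {'key': 1, 'y': 31}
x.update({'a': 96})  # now {'key': 1, 'y': 31, 'a': 96}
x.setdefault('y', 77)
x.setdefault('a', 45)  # 96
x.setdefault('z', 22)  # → 22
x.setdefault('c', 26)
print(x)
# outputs {'key': 1, 'y': 31, 'a': 96, 'z': 22, 'c': 26}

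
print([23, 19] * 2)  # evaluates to [23, 19, 23, 19]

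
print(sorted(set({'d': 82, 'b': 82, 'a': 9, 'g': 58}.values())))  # [9, 58, 82]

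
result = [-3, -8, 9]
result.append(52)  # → [-3, -8, 9, 52]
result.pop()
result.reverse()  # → [9, -8, -3]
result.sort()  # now [-8, -3, 9]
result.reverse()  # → [9, -3, -8]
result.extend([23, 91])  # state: [9, -3, -8, 23, 91]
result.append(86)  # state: [9, -3, -8, 23, 91, 86]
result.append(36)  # [9, -3, -8, 23, 91, 86, 36]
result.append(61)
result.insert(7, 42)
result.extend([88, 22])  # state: [9, -3, -8, 23, 91, 86, 36, 42, 61, 88, 22]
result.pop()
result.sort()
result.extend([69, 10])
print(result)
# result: [-8, -3, 9, 23, 36, 42, 61, 86, 88, 91, 69, 10]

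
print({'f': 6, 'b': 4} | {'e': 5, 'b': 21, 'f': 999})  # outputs {'f': 999, 'b': 21, 'e': 5}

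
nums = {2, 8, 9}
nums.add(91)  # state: {2, 8, 9, 91}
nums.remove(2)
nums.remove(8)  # {9, 91}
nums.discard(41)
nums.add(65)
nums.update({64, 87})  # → {9, 64, 65, 87, 91}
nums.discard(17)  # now {9, 64, 65, 87, 91}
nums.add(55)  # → {9, 55, 64, 65, 87, 91}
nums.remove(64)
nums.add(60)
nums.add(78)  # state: {9, 55, 60, 65, 78, 87, 91}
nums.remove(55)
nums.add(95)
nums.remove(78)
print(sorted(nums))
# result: [9, 60, 65, 87, 91, 95]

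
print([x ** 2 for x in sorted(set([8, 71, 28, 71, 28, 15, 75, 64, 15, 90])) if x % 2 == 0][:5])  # [64, 784, 4096, 8100]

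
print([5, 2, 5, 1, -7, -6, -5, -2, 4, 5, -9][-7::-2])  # [-7, 5, 5]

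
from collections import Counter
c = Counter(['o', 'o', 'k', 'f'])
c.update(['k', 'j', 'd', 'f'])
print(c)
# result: Counter({'o': 2, 'k': 2, 'f': 2, 'j': 1, 'd': 1})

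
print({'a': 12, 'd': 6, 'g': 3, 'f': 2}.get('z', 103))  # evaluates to 103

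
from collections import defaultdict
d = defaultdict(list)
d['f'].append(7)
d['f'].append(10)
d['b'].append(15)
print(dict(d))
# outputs {'f': [7, 10], 'b': [15]}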